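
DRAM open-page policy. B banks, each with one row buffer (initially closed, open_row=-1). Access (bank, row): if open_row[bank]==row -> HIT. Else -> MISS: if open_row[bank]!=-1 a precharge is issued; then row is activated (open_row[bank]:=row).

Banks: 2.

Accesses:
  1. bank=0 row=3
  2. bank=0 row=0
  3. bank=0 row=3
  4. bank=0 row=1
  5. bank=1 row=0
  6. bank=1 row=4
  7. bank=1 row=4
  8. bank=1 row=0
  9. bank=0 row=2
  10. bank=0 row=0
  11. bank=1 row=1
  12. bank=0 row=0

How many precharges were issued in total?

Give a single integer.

Answer: 8

Derivation:
Acc 1: bank0 row3 -> MISS (open row3); precharges=0
Acc 2: bank0 row0 -> MISS (open row0); precharges=1
Acc 3: bank0 row3 -> MISS (open row3); precharges=2
Acc 4: bank0 row1 -> MISS (open row1); precharges=3
Acc 5: bank1 row0 -> MISS (open row0); precharges=3
Acc 6: bank1 row4 -> MISS (open row4); precharges=4
Acc 7: bank1 row4 -> HIT
Acc 8: bank1 row0 -> MISS (open row0); precharges=5
Acc 9: bank0 row2 -> MISS (open row2); precharges=6
Acc 10: bank0 row0 -> MISS (open row0); precharges=7
Acc 11: bank1 row1 -> MISS (open row1); precharges=8
Acc 12: bank0 row0 -> HIT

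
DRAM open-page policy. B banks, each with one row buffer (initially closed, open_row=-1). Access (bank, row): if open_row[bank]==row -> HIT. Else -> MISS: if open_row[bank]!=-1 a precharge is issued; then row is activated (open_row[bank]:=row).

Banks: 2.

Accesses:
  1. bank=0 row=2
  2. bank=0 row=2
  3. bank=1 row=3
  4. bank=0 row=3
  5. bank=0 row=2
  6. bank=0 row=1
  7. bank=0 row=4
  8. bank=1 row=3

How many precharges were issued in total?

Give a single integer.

Answer: 4

Derivation:
Acc 1: bank0 row2 -> MISS (open row2); precharges=0
Acc 2: bank0 row2 -> HIT
Acc 3: bank1 row3 -> MISS (open row3); precharges=0
Acc 4: bank0 row3 -> MISS (open row3); precharges=1
Acc 5: bank0 row2 -> MISS (open row2); precharges=2
Acc 6: bank0 row1 -> MISS (open row1); precharges=3
Acc 7: bank0 row4 -> MISS (open row4); precharges=4
Acc 8: bank1 row3 -> HIT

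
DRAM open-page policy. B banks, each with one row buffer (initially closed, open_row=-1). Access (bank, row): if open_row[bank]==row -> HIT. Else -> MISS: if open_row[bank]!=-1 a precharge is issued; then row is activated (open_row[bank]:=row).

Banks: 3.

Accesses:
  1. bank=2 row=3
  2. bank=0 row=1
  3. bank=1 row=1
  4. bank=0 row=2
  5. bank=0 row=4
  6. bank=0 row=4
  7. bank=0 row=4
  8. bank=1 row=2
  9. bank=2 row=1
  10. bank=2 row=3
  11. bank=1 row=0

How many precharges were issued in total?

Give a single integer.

Acc 1: bank2 row3 -> MISS (open row3); precharges=0
Acc 2: bank0 row1 -> MISS (open row1); precharges=0
Acc 3: bank1 row1 -> MISS (open row1); precharges=0
Acc 4: bank0 row2 -> MISS (open row2); precharges=1
Acc 5: bank0 row4 -> MISS (open row4); precharges=2
Acc 6: bank0 row4 -> HIT
Acc 7: bank0 row4 -> HIT
Acc 8: bank1 row2 -> MISS (open row2); precharges=3
Acc 9: bank2 row1 -> MISS (open row1); precharges=4
Acc 10: bank2 row3 -> MISS (open row3); precharges=5
Acc 11: bank1 row0 -> MISS (open row0); precharges=6

Answer: 6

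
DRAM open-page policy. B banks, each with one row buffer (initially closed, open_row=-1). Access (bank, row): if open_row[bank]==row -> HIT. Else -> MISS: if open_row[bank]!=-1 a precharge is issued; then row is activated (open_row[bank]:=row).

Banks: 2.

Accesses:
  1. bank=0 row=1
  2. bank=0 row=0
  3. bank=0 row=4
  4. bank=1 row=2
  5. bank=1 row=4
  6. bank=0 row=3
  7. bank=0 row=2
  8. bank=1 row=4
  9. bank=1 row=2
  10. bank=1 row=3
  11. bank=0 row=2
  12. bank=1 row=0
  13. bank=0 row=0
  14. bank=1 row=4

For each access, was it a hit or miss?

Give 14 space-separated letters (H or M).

Acc 1: bank0 row1 -> MISS (open row1); precharges=0
Acc 2: bank0 row0 -> MISS (open row0); precharges=1
Acc 3: bank0 row4 -> MISS (open row4); precharges=2
Acc 4: bank1 row2 -> MISS (open row2); precharges=2
Acc 5: bank1 row4 -> MISS (open row4); precharges=3
Acc 6: bank0 row3 -> MISS (open row3); precharges=4
Acc 7: bank0 row2 -> MISS (open row2); precharges=5
Acc 8: bank1 row4 -> HIT
Acc 9: bank1 row2 -> MISS (open row2); precharges=6
Acc 10: bank1 row3 -> MISS (open row3); precharges=7
Acc 11: bank0 row2 -> HIT
Acc 12: bank1 row0 -> MISS (open row0); precharges=8
Acc 13: bank0 row0 -> MISS (open row0); precharges=9
Acc 14: bank1 row4 -> MISS (open row4); precharges=10

Answer: M M M M M M M H M M H M M M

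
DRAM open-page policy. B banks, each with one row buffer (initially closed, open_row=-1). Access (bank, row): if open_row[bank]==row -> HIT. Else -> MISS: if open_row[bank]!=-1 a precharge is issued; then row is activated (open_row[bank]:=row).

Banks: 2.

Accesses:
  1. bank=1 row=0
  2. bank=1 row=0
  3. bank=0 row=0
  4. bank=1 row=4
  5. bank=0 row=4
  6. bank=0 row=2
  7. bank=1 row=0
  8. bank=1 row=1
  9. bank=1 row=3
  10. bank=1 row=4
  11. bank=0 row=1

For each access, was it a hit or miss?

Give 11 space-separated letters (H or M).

Acc 1: bank1 row0 -> MISS (open row0); precharges=0
Acc 2: bank1 row0 -> HIT
Acc 3: bank0 row0 -> MISS (open row0); precharges=0
Acc 4: bank1 row4 -> MISS (open row4); precharges=1
Acc 5: bank0 row4 -> MISS (open row4); precharges=2
Acc 6: bank0 row2 -> MISS (open row2); precharges=3
Acc 7: bank1 row0 -> MISS (open row0); precharges=4
Acc 8: bank1 row1 -> MISS (open row1); precharges=5
Acc 9: bank1 row3 -> MISS (open row3); precharges=6
Acc 10: bank1 row4 -> MISS (open row4); precharges=7
Acc 11: bank0 row1 -> MISS (open row1); precharges=8

Answer: M H M M M M M M M M M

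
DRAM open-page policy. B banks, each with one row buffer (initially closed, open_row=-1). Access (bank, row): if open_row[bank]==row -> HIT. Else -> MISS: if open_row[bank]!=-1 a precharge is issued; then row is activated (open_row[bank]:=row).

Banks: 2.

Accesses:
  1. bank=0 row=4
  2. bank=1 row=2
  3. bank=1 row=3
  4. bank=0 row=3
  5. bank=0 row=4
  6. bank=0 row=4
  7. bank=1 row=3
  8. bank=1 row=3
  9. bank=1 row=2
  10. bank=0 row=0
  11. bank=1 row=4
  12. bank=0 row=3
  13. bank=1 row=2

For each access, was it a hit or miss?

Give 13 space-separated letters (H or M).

Acc 1: bank0 row4 -> MISS (open row4); precharges=0
Acc 2: bank1 row2 -> MISS (open row2); precharges=0
Acc 3: bank1 row3 -> MISS (open row3); precharges=1
Acc 4: bank0 row3 -> MISS (open row3); precharges=2
Acc 5: bank0 row4 -> MISS (open row4); precharges=3
Acc 6: bank0 row4 -> HIT
Acc 7: bank1 row3 -> HIT
Acc 8: bank1 row3 -> HIT
Acc 9: bank1 row2 -> MISS (open row2); precharges=4
Acc 10: bank0 row0 -> MISS (open row0); precharges=5
Acc 11: bank1 row4 -> MISS (open row4); precharges=6
Acc 12: bank0 row3 -> MISS (open row3); precharges=7
Acc 13: bank1 row2 -> MISS (open row2); precharges=8

Answer: M M M M M H H H M M M M M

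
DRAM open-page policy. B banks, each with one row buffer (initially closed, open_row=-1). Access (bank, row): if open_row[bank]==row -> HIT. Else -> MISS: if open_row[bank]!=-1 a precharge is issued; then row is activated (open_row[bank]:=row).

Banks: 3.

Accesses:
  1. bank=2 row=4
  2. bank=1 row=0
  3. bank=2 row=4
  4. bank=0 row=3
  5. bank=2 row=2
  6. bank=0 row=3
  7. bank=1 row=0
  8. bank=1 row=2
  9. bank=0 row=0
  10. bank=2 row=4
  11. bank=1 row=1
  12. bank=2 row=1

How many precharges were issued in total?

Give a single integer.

Answer: 6

Derivation:
Acc 1: bank2 row4 -> MISS (open row4); precharges=0
Acc 2: bank1 row0 -> MISS (open row0); precharges=0
Acc 3: bank2 row4 -> HIT
Acc 4: bank0 row3 -> MISS (open row3); precharges=0
Acc 5: bank2 row2 -> MISS (open row2); precharges=1
Acc 6: bank0 row3 -> HIT
Acc 7: bank1 row0 -> HIT
Acc 8: bank1 row2 -> MISS (open row2); precharges=2
Acc 9: bank0 row0 -> MISS (open row0); precharges=3
Acc 10: bank2 row4 -> MISS (open row4); precharges=4
Acc 11: bank1 row1 -> MISS (open row1); precharges=5
Acc 12: bank2 row1 -> MISS (open row1); precharges=6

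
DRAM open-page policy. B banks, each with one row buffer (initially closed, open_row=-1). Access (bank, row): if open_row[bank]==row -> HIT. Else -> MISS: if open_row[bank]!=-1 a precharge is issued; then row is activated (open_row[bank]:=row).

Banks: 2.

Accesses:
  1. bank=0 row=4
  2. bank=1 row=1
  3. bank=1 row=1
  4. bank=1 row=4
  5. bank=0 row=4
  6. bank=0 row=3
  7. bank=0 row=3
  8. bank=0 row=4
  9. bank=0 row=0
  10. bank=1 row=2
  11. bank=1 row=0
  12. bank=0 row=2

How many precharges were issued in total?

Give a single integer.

Answer: 7

Derivation:
Acc 1: bank0 row4 -> MISS (open row4); precharges=0
Acc 2: bank1 row1 -> MISS (open row1); precharges=0
Acc 3: bank1 row1 -> HIT
Acc 4: bank1 row4 -> MISS (open row4); precharges=1
Acc 5: bank0 row4 -> HIT
Acc 6: bank0 row3 -> MISS (open row3); precharges=2
Acc 7: bank0 row3 -> HIT
Acc 8: bank0 row4 -> MISS (open row4); precharges=3
Acc 9: bank0 row0 -> MISS (open row0); precharges=4
Acc 10: bank1 row2 -> MISS (open row2); precharges=5
Acc 11: bank1 row0 -> MISS (open row0); precharges=6
Acc 12: bank0 row2 -> MISS (open row2); precharges=7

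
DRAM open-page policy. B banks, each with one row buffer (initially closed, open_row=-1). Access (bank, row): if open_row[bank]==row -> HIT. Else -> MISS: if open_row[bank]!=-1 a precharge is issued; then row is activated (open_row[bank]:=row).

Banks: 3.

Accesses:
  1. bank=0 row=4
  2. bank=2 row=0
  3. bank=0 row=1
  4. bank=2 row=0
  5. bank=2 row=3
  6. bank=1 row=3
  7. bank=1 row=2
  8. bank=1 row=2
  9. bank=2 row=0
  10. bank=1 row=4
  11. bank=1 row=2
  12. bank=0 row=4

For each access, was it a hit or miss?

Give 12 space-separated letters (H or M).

Answer: M M M H M M M H M M M M

Derivation:
Acc 1: bank0 row4 -> MISS (open row4); precharges=0
Acc 2: bank2 row0 -> MISS (open row0); precharges=0
Acc 3: bank0 row1 -> MISS (open row1); precharges=1
Acc 4: bank2 row0 -> HIT
Acc 5: bank2 row3 -> MISS (open row3); precharges=2
Acc 6: bank1 row3 -> MISS (open row3); precharges=2
Acc 7: bank1 row2 -> MISS (open row2); precharges=3
Acc 8: bank1 row2 -> HIT
Acc 9: bank2 row0 -> MISS (open row0); precharges=4
Acc 10: bank1 row4 -> MISS (open row4); precharges=5
Acc 11: bank1 row2 -> MISS (open row2); precharges=6
Acc 12: bank0 row4 -> MISS (open row4); precharges=7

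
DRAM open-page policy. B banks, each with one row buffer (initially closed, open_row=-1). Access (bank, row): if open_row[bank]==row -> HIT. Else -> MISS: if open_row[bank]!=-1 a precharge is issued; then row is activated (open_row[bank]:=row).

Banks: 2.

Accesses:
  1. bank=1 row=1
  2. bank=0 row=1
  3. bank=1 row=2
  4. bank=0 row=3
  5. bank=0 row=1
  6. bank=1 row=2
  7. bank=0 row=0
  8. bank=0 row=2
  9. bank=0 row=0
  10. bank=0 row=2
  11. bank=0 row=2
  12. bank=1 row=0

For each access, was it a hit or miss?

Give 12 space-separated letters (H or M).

Answer: M M M M M H M M M M H M

Derivation:
Acc 1: bank1 row1 -> MISS (open row1); precharges=0
Acc 2: bank0 row1 -> MISS (open row1); precharges=0
Acc 3: bank1 row2 -> MISS (open row2); precharges=1
Acc 4: bank0 row3 -> MISS (open row3); precharges=2
Acc 5: bank0 row1 -> MISS (open row1); precharges=3
Acc 6: bank1 row2 -> HIT
Acc 7: bank0 row0 -> MISS (open row0); precharges=4
Acc 8: bank0 row2 -> MISS (open row2); precharges=5
Acc 9: bank0 row0 -> MISS (open row0); precharges=6
Acc 10: bank0 row2 -> MISS (open row2); precharges=7
Acc 11: bank0 row2 -> HIT
Acc 12: bank1 row0 -> MISS (open row0); precharges=8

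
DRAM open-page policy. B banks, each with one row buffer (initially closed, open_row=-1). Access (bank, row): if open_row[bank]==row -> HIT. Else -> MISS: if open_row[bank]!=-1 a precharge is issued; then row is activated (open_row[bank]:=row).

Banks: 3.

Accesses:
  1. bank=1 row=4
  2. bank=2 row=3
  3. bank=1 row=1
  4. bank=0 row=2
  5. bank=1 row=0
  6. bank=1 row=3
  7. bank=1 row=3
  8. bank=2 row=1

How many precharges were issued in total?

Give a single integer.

Answer: 4

Derivation:
Acc 1: bank1 row4 -> MISS (open row4); precharges=0
Acc 2: bank2 row3 -> MISS (open row3); precharges=0
Acc 3: bank1 row1 -> MISS (open row1); precharges=1
Acc 4: bank0 row2 -> MISS (open row2); precharges=1
Acc 5: bank1 row0 -> MISS (open row0); precharges=2
Acc 6: bank1 row3 -> MISS (open row3); precharges=3
Acc 7: bank1 row3 -> HIT
Acc 8: bank2 row1 -> MISS (open row1); precharges=4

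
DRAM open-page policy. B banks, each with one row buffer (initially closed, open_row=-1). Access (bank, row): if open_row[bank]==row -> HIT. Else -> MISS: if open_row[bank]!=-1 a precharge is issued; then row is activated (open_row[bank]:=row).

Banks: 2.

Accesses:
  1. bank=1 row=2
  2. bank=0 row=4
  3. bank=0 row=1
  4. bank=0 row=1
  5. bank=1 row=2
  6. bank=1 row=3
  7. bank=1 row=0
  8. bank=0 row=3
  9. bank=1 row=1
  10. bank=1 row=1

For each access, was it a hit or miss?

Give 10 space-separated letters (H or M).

Answer: M M M H H M M M M H

Derivation:
Acc 1: bank1 row2 -> MISS (open row2); precharges=0
Acc 2: bank0 row4 -> MISS (open row4); precharges=0
Acc 3: bank0 row1 -> MISS (open row1); precharges=1
Acc 4: bank0 row1 -> HIT
Acc 5: bank1 row2 -> HIT
Acc 6: bank1 row3 -> MISS (open row3); precharges=2
Acc 7: bank1 row0 -> MISS (open row0); precharges=3
Acc 8: bank0 row3 -> MISS (open row3); precharges=4
Acc 9: bank1 row1 -> MISS (open row1); precharges=5
Acc 10: bank1 row1 -> HIT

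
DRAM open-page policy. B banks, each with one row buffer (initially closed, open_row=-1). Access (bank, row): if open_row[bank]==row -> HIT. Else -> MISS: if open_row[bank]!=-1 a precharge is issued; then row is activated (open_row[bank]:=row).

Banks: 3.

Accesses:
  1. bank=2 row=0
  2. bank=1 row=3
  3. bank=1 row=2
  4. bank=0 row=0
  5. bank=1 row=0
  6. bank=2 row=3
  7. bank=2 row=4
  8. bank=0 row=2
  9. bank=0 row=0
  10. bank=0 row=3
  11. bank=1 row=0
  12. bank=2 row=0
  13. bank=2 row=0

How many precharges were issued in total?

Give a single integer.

Acc 1: bank2 row0 -> MISS (open row0); precharges=0
Acc 2: bank1 row3 -> MISS (open row3); precharges=0
Acc 3: bank1 row2 -> MISS (open row2); precharges=1
Acc 4: bank0 row0 -> MISS (open row0); precharges=1
Acc 5: bank1 row0 -> MISS (open row0); precharges=2
Acc 6: bank2 row3 -> MISS (open row3); precharges=3
Acc 7: bank2 row4 -> MISS (open row4); precharges=4
Acc 8: bank0 row2 -> MISS (open row2); precharges=5
Acc 9: bank0 row0 -> MISS (open row0); precharges=6
Acc 10: bank0 row3 -> MISS (open row3); precharges=7
Acc 11: bank1 row0 -> HIT
Acc 12: bank2 row0 -> MISS (open row0); precharges=8
Acc 13: bank2 row0 -> HIT

Answer: 8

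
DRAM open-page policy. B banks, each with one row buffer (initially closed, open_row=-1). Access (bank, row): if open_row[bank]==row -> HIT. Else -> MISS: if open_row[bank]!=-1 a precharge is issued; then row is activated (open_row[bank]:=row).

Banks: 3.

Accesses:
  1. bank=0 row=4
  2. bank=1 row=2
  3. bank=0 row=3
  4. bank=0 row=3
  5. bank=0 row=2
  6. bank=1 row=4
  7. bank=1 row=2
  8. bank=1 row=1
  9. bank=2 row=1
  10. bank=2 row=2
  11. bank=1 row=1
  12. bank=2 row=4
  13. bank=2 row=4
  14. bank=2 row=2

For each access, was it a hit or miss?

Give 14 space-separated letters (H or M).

Acc 1: bank0 row4 -> MISS (open row4); precharges=0
Acc 2: bank1 row2 -> MISS (open row2); precharges=0
Acc 3: bank0 row3 -> MISS (open row3); precharges=1
Acc 4: bank0 row3 -> HIT
Acc 5: bank0 row2 -> MISS (open row2); precharges=2
Acc 6: bank1 row4 -> MISS (open row4); precharges=3
Acc 7: bank1 row2 -> MISS (open row2); precharges=4
Acc 8: bank1 row1 -> MISS (open row1); precharges=5
Acc 9: bank2 row1 -> MISS (open row1); precharges=5
Acc 10: bank2 row2 -> MISS (open row2); precharges=6
Acc 11: bank1 row1 -> HIT
Acc 12: bank2 row4 -> MISS (open row4); precharges=7
Acc 13: bank2 row4 -> HIT
Acc 14: bank2 row2 -> MISS (open row2); precharges=8

Answer: M M M H M M M M M M H M H M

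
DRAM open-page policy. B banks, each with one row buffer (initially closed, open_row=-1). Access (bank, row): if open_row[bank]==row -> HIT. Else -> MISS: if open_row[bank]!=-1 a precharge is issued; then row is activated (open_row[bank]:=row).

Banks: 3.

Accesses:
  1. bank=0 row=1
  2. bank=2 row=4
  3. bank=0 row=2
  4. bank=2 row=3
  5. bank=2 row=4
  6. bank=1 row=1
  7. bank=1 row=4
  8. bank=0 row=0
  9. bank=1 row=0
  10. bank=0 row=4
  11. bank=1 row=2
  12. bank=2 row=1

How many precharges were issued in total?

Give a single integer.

Acc 1: bank0 row1 -> MISS (open row1); precharges=0
Acc 2: bank2 row4 -> MISS (open row4); precharges=0
Acc 3: bank0 row2 -> MISS (open row2); precharges=1
Acc 4: bank2 row3 -> MISS (open row3); precharges=2
Acc 5: bank2 row4 -> MISS (open row4); precharges=3
Acc 6: bank1 row1 -> MISS (open row1); precharges=3
Acc 7: bank1 row4 -> MISS (open row4); precharges=4
Acc 8: bank0 row0 -> MISS (open row0); precharges=5
Acc 9: bank1 row0 -> MISS (open row0); precharges=6
Acc 10: bank0 row4 -> MISS (open row4); precharges=7
Acc 11: bank1 row2 -> MISS (open row2); precharges=8
Acc 12: bank2 row1 -> MISS (open row1); precharges=9

Answer: 9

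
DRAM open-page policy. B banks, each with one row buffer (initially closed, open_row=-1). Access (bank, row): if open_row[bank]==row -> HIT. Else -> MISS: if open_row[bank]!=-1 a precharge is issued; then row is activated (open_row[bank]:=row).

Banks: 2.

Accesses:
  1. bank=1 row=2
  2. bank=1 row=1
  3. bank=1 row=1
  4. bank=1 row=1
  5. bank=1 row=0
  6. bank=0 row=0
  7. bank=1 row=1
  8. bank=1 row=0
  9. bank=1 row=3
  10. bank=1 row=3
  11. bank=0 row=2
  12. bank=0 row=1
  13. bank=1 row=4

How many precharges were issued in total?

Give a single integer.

Acc 1: bank1 row2 -> MISS (open row2); precharges=0
Acc 2: bank1 row1 -> MISS (open row1); precharges=1
Acc 3: bank1 row1 -> HIT
Acc 4: bank1 row1 -> HIT
Acc 5: bank1 row0 -> MISS (open row0); precharges=2
Acc 6: bank0 row0 -> MISS (open row0); precharges=2
Acc 7: bank1 row1 -> MISS (open row1); precharges=3
Acc 8: bank1 row0 -> MISS (open row0); precharges=4
Acc 9: bank1 row3 -> MISS (open row3); precharges=5
Acc 10: bank1 row3 -> HIT
Acc 11: bank0 row2 -> MISS (open row2); precharges=6
Acc 12: bank0 row1 -> MISS (open row1); precharges=7
Acc 13: bank1 row4 -> MISS (open row4); precharges=8

Answer: 8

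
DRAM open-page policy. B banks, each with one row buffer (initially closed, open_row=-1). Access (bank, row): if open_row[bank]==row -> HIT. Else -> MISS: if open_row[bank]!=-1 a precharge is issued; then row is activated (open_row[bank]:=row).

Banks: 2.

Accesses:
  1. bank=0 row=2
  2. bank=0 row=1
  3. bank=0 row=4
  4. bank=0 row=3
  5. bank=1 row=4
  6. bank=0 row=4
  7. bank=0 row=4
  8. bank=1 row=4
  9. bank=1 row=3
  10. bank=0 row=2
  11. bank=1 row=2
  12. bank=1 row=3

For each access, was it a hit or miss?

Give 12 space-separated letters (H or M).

Answer: M M M M M M H H M M M M

Derivation:
Acc 1: bank0 row2 -> MISS (open row2); precharges=0
Acc 2: bank0 row1 -> MISS (open row1); precharges=1
Acc 3: bank0 row4 -> MISS (open row4); precharges=2
Acc 4: bank0 row3 -> MISS (open row3); precharges=3
Acc 5: bank1 row4 -> MISS (open row4); precharges=3
Acc 6: bank0 row4 -> MISS (open row4); precharges=4
Acc 7: bank0 row4 -> HIT
Acc 8: bank1 row4 -> HIT
Acc 9: bank1 row3 -> MISS (open row3); precharges=5
Acc 10: bank0 row2 -> MISS (open row2); precharges=6
Acc 11: bank1 row2 -> MISS (open row2); precharges=7
Acc 12: bank1 row3 -> MISS (open row3); precharges=8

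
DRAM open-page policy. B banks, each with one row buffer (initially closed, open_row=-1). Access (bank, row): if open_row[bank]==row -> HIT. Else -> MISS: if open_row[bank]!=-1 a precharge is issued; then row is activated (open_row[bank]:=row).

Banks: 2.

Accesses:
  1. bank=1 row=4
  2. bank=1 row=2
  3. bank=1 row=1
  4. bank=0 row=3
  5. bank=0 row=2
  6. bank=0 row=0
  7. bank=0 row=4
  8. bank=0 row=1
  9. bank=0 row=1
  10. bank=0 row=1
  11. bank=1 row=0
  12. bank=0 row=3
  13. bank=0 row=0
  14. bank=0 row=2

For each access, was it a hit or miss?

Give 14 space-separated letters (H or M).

Acc 1: bank1 row4 -> MISS (open row4); precharges=0
Acc 2: bank1 row2 -> MISS (open row2); precharges=1
Acc 3: bank1 row1 -> MISS (open row1); precharges=2
Acc 4: bank0 row3 -> MISS (open row3); precharges=2
Acc 5: bank0 row2 -> MISS (open row2); precharges=3
Acc 6: bank0 row0 -> MISS (open row0); precharges=4
Acc 7: bank0 row4 -> MISS (open row4); precharges=5
Acc 8: bank0 row1 -> MISS (open row1); precharges=6
Acc 9: bank0 row1 -> HIT
Acc 10: bank0 row1 -> HIT
Acc 11: bank1 row0 -> MISS (open row0); precharges=7
Acc 12: bank0 row3 -> MISS (open row3); precharges=8
Acc 13: bank0 row0 -> MISS (open row0); precharges=9
Acc 14: bank0 row2 -> MISS (open row2); precharges=10

Answer: M M M M M M M M H H M M M M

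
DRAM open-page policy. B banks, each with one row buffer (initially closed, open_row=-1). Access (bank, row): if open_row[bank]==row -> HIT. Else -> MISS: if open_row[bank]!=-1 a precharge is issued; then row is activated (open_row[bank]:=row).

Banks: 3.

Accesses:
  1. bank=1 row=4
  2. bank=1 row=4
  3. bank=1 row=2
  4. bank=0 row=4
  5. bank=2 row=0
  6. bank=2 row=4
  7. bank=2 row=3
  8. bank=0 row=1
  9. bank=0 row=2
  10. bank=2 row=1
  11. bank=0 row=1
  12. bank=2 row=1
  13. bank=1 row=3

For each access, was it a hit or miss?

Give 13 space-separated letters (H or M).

Answer: M H M M M M M M M M M H M

Derivation:
Acc 1: bank1 row4 -> MISS (open row4); precharges=0
Acc 2: bank1 row4 -> HIT
Acc 3: bank1 row2 -> MISS (open row2); precharges=1
Acc 4: bank0 row4 -> MISS (open row4); precharges=1
Acc 5: bank2 row0 -> MISS (open row0); precharges=1
Acc 6: bank2 row4 -> MISS (open row4); precharges=2
Acc 7: bank2 row3 -> MISS (open row3); precharges=3
Acc 8: bank0 row1 -> MISS (open row1); precharges=4
Acc 9: bank0 row2 -> MISS (open row2); precharges=5
Acc 10: bank2 row1 -> MISS (open row1); precharges=6
Acc 11: bank0 row1 -> MISS (open row1); precharges=7
Acc 12: bank2 row1 -> HIT
Acc 13: bank1 row3 -> MISS (open row3); precharges=8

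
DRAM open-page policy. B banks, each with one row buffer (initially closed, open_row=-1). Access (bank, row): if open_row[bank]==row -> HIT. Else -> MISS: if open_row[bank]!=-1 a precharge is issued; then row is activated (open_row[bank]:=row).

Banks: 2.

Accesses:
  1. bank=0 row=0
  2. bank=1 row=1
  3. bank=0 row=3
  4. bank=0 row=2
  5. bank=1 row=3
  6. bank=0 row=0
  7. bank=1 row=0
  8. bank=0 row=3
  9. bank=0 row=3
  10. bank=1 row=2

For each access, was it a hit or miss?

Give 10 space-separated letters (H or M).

Acc 1: bank0 row0 -> MISS (open row0); precharges=0
Acc 2: bank1 row1 -> MISS (open row1); precharges=0
Acc 3: bank0 row3 -> MISS (open row3); precharges=1
Acc 4: bank0 row2 -> MISS (open row2); precharges=2
Acc 5: bank1 row3 -> MISS (open row3); precharges=3
Acc 6: bank0 row0 -> MISS (open row0); precharges=4
Acc 7: bank1 row0 -> MISS (open row0); precharges=5
Acc 8: bank0 row3 -> MISS (open row3); precharges=6
Acc 9: bank0 row3 -> HIT
Acc 10: bank1 row2 -> MISS (open row2); precharges=7

Answer: M M M M M M M M H M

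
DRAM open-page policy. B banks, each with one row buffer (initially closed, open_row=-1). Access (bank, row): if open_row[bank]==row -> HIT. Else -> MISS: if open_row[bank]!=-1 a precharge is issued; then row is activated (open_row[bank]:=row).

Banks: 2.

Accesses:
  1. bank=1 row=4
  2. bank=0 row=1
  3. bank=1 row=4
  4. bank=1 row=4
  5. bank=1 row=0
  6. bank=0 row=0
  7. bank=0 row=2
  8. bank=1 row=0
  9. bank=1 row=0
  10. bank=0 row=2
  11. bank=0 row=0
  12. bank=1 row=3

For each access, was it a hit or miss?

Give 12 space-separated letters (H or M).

Answer: M M H H M M M H H H M M

Derivation:
Acc 1: bank1 row4 -> MISS (open row4); precharges=0
Acc 2: bank0 row1 -> MISS (open row1); precharges=0
Acc 3: bank1 row4 -> HIT
Acc 4: bank1 row4 -> HIT
Acc 5: bank1 row0 -> MISS (open row0); precharges=1
Acc 6: bank0 row0 -> MISS (open row0); precharges=2
Acc 7: bank0 row2 -> MISS (open row2); precharges=3
Acc 8: bank1 row0 -> HIT
Acc 9: bank1 row0 -> HIT
Acc 10: bank0 row2 -> HIT
Acc 11: bank0 row0 -> MISS (open row0); precharges=4
Acc 12: bank1 row3 -> MISS (open row3); precharges=5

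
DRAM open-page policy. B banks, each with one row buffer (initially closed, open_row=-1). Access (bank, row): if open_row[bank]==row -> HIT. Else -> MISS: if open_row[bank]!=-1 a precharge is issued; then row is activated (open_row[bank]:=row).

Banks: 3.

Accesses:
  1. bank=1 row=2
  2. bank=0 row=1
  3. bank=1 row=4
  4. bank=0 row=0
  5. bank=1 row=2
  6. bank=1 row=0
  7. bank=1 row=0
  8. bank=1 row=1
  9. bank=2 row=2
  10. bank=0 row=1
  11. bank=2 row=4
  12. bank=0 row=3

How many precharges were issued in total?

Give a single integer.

Acc 1: bank1 row2 -> MISS (open row2); precharges=0
Acc 2: bank0 row1 -> MISS (open row1); precharges=0
Acc 3: bank1 row4 -> MISS (open row4); precharges=1
Acc 4: bank0 row0 -> MISS (open row0); precharges=2
Acc 5: bank1 row2 -> MISS (open row2); precharges=3
Acc 6: bank1 row0 -> MISS (open row0); precharges=4
Acc 7: bank1 row0 -> HIT
Acc 8: bank1 row1 -> MISS (open row1); precharges=5
Acc 9: bank2 row2 -> MISS (open row2); precharges=5
Acc 10: bank0 row1 -> MISS (open row1); precharges=6
Acc 11: bank2 row4 -> MISS (open row4); precharges=7
Acc 12: bank0 row3 -> MISS (open row3); precharges=8

Answer: 8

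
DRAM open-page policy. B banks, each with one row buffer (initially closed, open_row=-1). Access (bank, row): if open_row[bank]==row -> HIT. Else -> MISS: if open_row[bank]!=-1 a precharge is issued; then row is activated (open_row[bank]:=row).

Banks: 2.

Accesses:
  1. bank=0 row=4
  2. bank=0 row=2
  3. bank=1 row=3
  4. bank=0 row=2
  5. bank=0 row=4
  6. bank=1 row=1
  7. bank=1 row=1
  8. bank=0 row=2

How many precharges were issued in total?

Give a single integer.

Acc 1: bank0 row4 -> MISS (open row4); precharges=0
Acc 2: bank0 row2 -> MISS (open row2); precharges=1
Acc 3: bank1 row3 -> MISS (open row3); precharges=1
Acc 4: bank0 row2 -> HIT
Acc 5: bank0 row4 -> MISS (open row4); precharges=2
Acc 6: bank1 row1 -> MISS (open row1); precharges=3
Acc 7: bank1 row1 -> HIT
Acc 8: bank0 row2 -> MISS (open row2); precharges=4

Answer: 4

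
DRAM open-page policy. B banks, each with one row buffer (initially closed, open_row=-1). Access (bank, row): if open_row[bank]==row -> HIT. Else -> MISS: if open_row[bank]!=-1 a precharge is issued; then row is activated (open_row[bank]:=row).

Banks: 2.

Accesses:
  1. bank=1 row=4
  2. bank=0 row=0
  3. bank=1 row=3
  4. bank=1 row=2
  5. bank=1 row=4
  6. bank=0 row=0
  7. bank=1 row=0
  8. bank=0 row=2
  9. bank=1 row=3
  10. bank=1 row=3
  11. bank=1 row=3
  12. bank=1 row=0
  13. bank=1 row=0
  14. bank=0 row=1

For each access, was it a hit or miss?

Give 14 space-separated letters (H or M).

Answer: M M M M M H M M M H H M H M

Derivation:
Acc 1: bank1 row4 -> MISS (open row4); precharges=0
Acc 2: bank0 row0 -> MISS (open row0); precharges=0
Acc 3: bank1 row3 -> MISS (open row3); precharges=1
Acc 4: bank1 row2 -> MISS (open row2); precharges=2
Acc 5: bank1 row4 -> MISS (open row4); precharges=3
Acc 6: bank0 row0 -> HIT
Acc 7: bank1 row0 -> MISS (open row0); precharges=4
Acc 8: bank0 row2 -> MISS (open row2); precharges=5
Acc 9: bank1 row3 -> MISS (open row3); precharges=6
Acc 10: bank1 row3 -> HIT
Acc 11: bank1 row3 -> HIT
Acc 12: bank1 row0 -> MISS (open row0); precharges=7
Acc 13: bank1 row0 -> HIT
Acc 14: bank0 row1 -> MISS (open row1); precharges=8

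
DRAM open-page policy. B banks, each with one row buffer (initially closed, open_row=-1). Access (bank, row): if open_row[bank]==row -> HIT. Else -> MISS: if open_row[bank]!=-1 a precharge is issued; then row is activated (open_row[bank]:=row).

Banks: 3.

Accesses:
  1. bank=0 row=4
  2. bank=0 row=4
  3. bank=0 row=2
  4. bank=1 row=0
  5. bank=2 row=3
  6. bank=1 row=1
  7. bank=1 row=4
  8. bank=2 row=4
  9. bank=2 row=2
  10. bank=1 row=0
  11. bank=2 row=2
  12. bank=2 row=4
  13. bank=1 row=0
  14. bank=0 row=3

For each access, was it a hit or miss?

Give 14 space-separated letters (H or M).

Acc 1: bank0 row4 -> MISS (open row4); precharges=0
Acc 2: bank0 row4 -> HIT
Acc 3: bank0 row2 -> MISS (open row2); precharges=1
Acc 4: bank1 row0 -> MISS (open row0); precharges=1
Acc 5: bank2 row3 -> MISS (open row3); precharges=1
Acc 6: bank1 row1 -> MISS (open row1); precharges=2
Acc 7: bank1 row4 -> MISS (open row4); precharges=3
Acc 8: bank2 row4 -> MISS (open row4); precharges=4
Acc 9: bank2 row2 -> MISS (open row2); precharges=5
Acc 10: bank1 row0 -> MISS (open row0); precharges=6
Acc 11: bank2 row2 -> HIT
Acc 12: bank2 row4 -> MISS (open row4); precharges=7
Acc 13: bank1 row0 -> HIT
Acc 14: bank0 row3 -> MISS (open row3); precharges=8

Answer: M H M M M M M M M M H M H M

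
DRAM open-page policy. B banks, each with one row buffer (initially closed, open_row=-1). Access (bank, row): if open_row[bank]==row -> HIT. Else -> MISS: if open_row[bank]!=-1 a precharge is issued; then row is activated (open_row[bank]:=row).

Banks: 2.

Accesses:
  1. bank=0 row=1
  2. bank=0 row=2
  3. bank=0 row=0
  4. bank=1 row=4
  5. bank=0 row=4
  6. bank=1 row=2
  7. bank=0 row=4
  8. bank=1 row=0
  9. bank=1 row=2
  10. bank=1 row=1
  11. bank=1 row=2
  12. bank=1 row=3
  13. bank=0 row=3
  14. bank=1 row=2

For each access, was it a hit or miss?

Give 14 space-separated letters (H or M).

Acc 1: bank0 row1 -> MISS (open row1); precharges=0
Acc 2: bank0 row2 -> MISS (open row2); precharges=1
Acc 3: bank0 row0 -> MISS (open row0); precharges=2
Acc 4: bank1 row4 -> MISS (open row4); precharges=2
Acc 5: bank0 row4 -> MISS (open row4); precharges=3
Acc 6: bank1 row2 -> MISS (open row2); precharges=4
Acc 7: bank0 row4 -> HIT
Acc 8: bank1 row0 -> MISS (open row0); precharges=5
Acc 9: bank1 row2 -> MISS (open row2); precharges=6
Acc 10: bank1 row1 -> MISS (open row1); precharges=7
Acc 11: bank1 row2 -> MISS (open row2); precharges=8
Acc 12: bank1 row3 -> MISS (open row3); precharges=9
Acc 13: bank0 row3 -> MISS (open row3); precharges=10
Acc 14: bank1 row2 -> MISS (open row2); precharges=11

Answer: M M M M M M H M M M M M M M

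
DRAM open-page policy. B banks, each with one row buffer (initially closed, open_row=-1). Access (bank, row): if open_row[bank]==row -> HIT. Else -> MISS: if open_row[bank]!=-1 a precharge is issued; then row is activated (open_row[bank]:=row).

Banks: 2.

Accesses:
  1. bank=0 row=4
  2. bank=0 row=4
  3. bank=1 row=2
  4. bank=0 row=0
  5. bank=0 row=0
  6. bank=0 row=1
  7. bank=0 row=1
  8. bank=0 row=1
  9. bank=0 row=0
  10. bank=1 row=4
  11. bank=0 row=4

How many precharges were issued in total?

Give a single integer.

Answer: 5

Derivation:
Acc 1: bank0 row4 -> MISS (open row4); precharges=0
Acc 2: bank0 row4 -> HIT
Acc 3: bank1 row2 -> MISS (open row2); precharges=0
Acc 4: bank0 row0 -> MISS (open row0); precharges=1
Acc 5: bank0 row0 -> HIT
Acc 6: bank0 row1 -> MISS (open row1); precharges=2
Acc 7: bank0 row1 -> HIT
Acc 8: bank0 row1 -> HIT
Acc 9: bank0 row0 -> MISS (open row0); precharges=3
Acc 10: bank1 row4 -> MISS (open row4); precharges=4
Acc 11: bank0 row4 -> MISS (open row4); precharges=5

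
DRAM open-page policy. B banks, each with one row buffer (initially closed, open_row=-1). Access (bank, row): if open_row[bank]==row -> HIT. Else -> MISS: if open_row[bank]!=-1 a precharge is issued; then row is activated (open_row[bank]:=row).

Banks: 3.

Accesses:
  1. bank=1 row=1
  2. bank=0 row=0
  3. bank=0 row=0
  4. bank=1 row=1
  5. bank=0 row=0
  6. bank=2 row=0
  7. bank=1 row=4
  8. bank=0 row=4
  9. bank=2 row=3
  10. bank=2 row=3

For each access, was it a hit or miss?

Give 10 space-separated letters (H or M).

Acc 1: bank1 row1 -> MISS (open row1); precharges=0
Acc 2: bank0 row0 -> MISS (open row0); precharges=0
Acc 3: bank0 row0 -> HIT
Acc 4: bank1 row1 -> HIT
Acc 5: bank0 row0 -> HIT
Acc 6: bank2 row0 -> MISS (open row0); precharges=0
Acc 7: bank1 row4 -> MISS (open row4); precharges=1
Acc 8: bank0 row4 -> MISS (open row4); precharges=2
Acc 9: bank2 row3 -> MISS (open row3); precharges=3
Acc 10: bank2 row3 -> HIT

Answer: M M H H H M M M M H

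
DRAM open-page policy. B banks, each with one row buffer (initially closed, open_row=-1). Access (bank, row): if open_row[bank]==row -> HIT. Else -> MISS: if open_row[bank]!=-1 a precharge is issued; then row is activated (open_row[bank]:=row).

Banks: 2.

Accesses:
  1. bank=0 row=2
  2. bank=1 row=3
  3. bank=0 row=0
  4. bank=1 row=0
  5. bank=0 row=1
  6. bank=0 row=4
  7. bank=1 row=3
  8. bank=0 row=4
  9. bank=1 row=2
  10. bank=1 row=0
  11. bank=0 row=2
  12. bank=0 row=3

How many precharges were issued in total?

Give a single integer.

Acc 1: bank0 row2 -> MISS (open row2); precharges=0
Acc 2: bank1 row3 -> MISS (open row3); precharges=0
Acc 3: bank0 row0 -> MISS (open row0); precharges=1
Acc 4: bank1 row0 -> MISS (open row0); precharges=2
Acc 5: bank0 row1 -> MISS (open row1); precharges=3
Acc 6: bank0 row4 -> MISS (open row4); precharges=4
Acc 7: bank1 row3 -> MISS (open row3); precharges=5
Acc 8: bank0 row4 -> HIT
Acc 9: bank1 row2 -> MISS (open row2); precharges=6
Acc 10: bank1 row0 -> MISS (open row0); precharges=7
Acc 11: bank0 row2 -> MISS (open row2); precharges=8
Acc 12: bank0 row3 -> MISS (open row3); precharges=9

Answer: 9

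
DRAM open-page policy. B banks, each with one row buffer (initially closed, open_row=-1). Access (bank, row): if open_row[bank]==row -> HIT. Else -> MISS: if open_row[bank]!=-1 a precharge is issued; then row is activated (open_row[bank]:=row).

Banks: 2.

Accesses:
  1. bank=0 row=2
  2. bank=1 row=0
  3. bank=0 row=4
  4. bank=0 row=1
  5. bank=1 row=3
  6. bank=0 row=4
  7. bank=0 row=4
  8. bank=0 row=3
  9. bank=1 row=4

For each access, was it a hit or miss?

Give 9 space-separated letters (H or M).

Answer: M M M M M M H M M

Derivation:
Acc 1: bank0 row2 -> MISS (open row2); precharges=0
Acc 2: bank1 row0 -> MISS (open row0); precharges=0
Acc 3: bank0 row4 -> MISS (open row4); precharges=1
Acc 4: bank0 row1 -> MISS (open row1); precharges=2
Acc 5: bank1 row3 -> MISS (open row3); precharges=3
Acc 6: bank0 row4 -> MISS (open row4); precharges=4
Acc 7: bank0 row4 -> HIT
Acc 8: bank0 row3 -> MISS (open row3); precharges=5
Acc 9: bank1 row4 -> MISS (open row4); precharges=6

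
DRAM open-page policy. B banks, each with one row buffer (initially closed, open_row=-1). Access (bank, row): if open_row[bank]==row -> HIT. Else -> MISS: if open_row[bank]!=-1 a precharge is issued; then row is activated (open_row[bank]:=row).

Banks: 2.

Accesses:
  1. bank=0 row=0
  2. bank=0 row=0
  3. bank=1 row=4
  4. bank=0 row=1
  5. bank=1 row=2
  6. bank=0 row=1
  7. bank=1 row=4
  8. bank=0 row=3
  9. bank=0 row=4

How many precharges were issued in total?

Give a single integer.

Answer: 5

Derivation:
Acc 1: bank0 row0 -> MISS (open row0); precharges=0
Acc 2: bank0 row0 -> HIT
Acc 3: bank1 row4 -> MISS (open row4); precharges=0
Acc 4: bank0 row1 -> MISS (open row1); precharges=1
Acc 5: bank1 row2 -> MISS (open row2); precharges=2
Acc 6: bank0 row1 -> HIT
Acc 7: bank1 row4 -> MISS (open row4); precharges=3
Acc 8: bank0 row3 -> MISS (open row3); precharges=4
Acc 9: bank0 row4 -> MISS (open row4); precharges=5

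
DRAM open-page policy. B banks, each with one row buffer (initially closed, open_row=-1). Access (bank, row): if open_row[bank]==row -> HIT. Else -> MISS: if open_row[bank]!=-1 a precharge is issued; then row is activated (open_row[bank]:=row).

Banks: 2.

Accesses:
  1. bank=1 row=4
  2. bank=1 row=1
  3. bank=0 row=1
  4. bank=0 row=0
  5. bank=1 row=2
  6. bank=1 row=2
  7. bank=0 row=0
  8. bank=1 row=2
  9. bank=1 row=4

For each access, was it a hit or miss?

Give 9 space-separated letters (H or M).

Answer: M M M M M H H H M

Derivation:
Acc 1: bank1 row4 -> MISS (open row4); precharges=0
Acc 2: bank1 row1 -> MISS (open row1); precharges=1
Acc 3: bank0 row1 -> MISS (open row1); precharges=1
Acc 4: bank0 row0 -> MISS (open row0); precharges=2
Acc 5: bank1 row2 -> MISS (open row2); precharges=3
Acc 6: bank1 row2 -> HIT
Acc 7: bank0 row0 -> HIT
Acc 8: bank1 row2 -> HIT
Acc 9: bank1 row4 -> MISS (open row4); precharges=4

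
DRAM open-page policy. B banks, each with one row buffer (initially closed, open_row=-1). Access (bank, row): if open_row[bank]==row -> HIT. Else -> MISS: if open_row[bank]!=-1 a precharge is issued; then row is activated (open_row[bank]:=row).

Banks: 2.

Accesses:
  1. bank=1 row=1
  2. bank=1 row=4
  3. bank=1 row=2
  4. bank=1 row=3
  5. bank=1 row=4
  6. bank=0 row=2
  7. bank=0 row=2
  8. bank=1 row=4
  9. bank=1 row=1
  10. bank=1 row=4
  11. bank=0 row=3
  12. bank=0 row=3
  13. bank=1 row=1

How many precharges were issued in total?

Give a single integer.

Answer: 8

Derivation:
Acc 1: bank1 row1 -> MISS (open row1); precharges=0
Acc 2: bank1 row4 -> MISS (open row4); precharges=1
Acc 3: bank1 row2 -> MISS (open row2); precharges=2
Acc 4: bank1 row3 -> MISS (open row3); precharges=3
Acc 5: bank1 row4 -> MISS (open row4); precharges=4
Acc 6: bank0 row2 -> MISS (open row2); precharges=4
Acc 7: bank0 row2 -> HIT
Acc 8: bank1 row4 -> HIT
Acc 9: bank1 row1 -> MISS (open row1); precharges=5
Acc 10: bank1 row4 -> MISS (open row4); precharges=6
Acc 11: bank0 row3 -> MISS (open row3); precharges=7
Acc 12: bank0 row3 -> HIT
Acc 13: bank1 row1 -> MISS (open row1); precharges=8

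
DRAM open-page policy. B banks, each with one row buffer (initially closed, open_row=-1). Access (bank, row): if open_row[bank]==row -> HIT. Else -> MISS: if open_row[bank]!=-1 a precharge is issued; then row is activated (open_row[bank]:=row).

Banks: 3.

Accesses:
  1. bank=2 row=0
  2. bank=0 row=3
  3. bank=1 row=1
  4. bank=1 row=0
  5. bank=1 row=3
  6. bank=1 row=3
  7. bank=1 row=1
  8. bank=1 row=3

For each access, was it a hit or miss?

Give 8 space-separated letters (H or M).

Answer: M M M M M H M M

Derivation:
Acc 1: bank2 row0 -> MISS (open row0); precharges=0
Acc 2: bank0 row3 -> MISS (open row3); precharges=0
Acc 3: bank1 row1 -> MISS (open row1); precharges=0
Acc 4: bank1 row0 -> MISS (open row0); precharges=1
Acc 5: bank1 row3 -> MISS (open row3); precharges=2
Acc 6: bank1 row3 -> HIT
Acc 7: bank1 row1 -> MISS (open row1); precharges=3
Acc 8: bank1 row3 -> MISS (open row3); precharges=4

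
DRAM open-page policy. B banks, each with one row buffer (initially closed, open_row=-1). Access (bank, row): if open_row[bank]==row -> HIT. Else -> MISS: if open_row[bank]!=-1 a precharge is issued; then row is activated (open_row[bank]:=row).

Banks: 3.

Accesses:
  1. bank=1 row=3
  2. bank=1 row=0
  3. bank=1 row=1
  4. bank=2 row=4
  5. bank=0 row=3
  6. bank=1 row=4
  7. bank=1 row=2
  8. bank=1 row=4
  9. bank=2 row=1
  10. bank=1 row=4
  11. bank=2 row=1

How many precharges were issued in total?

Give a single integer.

Answer: 6

Derivation:
Acc 1: bank1 row3 -> MISS (open row3); precharges=0
Acc 2: bank1 row0 -> MISS (open row0); precharges=1
Acc 3: bank1 row1 -> MISS (open row1); precharges=2
Acc 4: bank2 row4 -> MISS (open row4); precharges=2
Acc 5: bank0 row3 -> MISS (open row3); precharges=2
Acc 6: bank1 row4 -> MISS (open row4); precharges=3
Acc 7: bank1 row2 -> MISS (open row2); precharges=4
Acc 8: bank1 row4 -> MISS (open row4); precharges=5
Acc 9: bank2 row1 -> MISS (open row1); precharges=6
Acc 10: bank1 row4 -> HIT
Acc 11: bank2 row1 -> HIT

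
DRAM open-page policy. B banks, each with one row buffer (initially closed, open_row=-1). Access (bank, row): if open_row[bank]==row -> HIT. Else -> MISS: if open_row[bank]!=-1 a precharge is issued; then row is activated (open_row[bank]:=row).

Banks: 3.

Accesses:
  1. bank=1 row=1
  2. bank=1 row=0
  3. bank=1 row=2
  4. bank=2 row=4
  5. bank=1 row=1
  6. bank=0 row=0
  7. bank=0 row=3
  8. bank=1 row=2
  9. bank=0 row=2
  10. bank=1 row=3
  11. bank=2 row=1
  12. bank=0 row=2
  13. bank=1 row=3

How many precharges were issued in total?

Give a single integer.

Answer: 8

Derivation:
Acc 1: bank1 row1 -> MISS (open row1); precharges=0
Acc 2: bank1 row0 -> MISS (open row0); precharges=1
Acc 3: bank1 row2 -> MISS (open row2); precharges=2
Acc 4: bank2 row4 -> MISS (open row4); precharges=2
Acc 5: bank1 row1 -> MISS (open row1); precharges=3
Acc 6: bank0 row0 -> MISS (open row0); precharges=3
Acc 7: bank0 row3 -> MISS (open row3); precharges=4
Acc 8: bank1 row2 -> MISS (open row2); precharges=5
Acc 9: bank0 row2 -> MISS (open row2); precharges=6
Acc 10: bank1 row3 -> MISS (open row3); precharges=7
Acc 11: bank2 row1 -> MISS (open row1); precharges=8
Acc 12: bank0 row2 -> HIT
Acc 13: bank1 row3 -> HIT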